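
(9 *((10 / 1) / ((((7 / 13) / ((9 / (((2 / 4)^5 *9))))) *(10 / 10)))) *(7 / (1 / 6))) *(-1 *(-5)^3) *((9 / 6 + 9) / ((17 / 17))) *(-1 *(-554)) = 163341360000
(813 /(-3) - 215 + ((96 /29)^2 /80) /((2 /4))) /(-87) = 680826 /121945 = 5.58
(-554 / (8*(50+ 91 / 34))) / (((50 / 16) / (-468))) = 196.88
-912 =-912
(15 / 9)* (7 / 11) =35 / 33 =1.06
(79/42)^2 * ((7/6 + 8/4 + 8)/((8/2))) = 418147/42336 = 9.88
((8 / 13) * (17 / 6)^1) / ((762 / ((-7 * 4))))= -952 / 14859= -0.06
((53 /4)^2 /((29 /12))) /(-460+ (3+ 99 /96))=-67416 /423139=-0.16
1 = 1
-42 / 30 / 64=-0.02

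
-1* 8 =-8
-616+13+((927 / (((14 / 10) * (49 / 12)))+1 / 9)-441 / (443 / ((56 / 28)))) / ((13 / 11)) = -8309106194 / 17778033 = -467.38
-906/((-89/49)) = 498.81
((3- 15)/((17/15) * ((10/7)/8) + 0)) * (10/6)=-1680/17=-98.82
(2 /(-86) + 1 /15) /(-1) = -28 /645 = -0.04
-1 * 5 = -5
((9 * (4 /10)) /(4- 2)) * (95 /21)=57 /7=8.14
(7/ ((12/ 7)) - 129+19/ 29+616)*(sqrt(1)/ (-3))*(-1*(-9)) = -171125/ 116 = -1475.22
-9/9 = -1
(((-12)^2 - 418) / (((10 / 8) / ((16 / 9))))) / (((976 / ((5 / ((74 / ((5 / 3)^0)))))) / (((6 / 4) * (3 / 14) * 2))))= -274 / 15799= -0.02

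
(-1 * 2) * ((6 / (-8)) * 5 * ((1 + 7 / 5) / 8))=9 / 4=2.25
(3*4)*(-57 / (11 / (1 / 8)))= -171 / 22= -7.77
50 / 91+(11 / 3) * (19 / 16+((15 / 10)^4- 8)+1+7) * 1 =25625 / 1092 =23.47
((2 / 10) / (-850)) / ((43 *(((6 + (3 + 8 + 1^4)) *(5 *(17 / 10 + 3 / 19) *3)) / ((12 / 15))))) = -38 / 4354475625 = -0.00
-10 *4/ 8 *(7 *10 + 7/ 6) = -2135/ 6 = -355.83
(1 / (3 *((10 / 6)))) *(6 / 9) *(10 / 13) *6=8 / 13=0.62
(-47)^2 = 2209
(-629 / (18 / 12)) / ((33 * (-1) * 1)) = 1258 / 99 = 12.71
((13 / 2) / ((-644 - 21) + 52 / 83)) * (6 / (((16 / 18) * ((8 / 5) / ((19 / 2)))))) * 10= -1537575 / 392128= -3.92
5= 5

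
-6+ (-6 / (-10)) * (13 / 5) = -111 / 25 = -4.44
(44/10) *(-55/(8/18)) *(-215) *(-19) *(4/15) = -593142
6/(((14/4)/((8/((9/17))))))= 544/21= 25.90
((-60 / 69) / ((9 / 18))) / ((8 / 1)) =-5 / 23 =-0.22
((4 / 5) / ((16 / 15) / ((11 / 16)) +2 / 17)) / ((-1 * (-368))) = 561 / 430744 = 0.00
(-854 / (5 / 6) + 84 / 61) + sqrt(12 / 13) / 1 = -312144 / 305 + 2 * sqrt(39) / 13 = -1022.46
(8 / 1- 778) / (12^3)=-385 / 864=-0.45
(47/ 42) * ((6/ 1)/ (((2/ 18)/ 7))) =423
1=1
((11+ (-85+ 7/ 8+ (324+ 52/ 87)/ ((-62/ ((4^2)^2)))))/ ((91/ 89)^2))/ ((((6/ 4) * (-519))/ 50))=6038872377625/ 69547630698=86.83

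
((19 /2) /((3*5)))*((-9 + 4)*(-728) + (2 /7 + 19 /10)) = 4844107 /2100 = 2306.72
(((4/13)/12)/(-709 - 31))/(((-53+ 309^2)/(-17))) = 17/2754052080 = 0.00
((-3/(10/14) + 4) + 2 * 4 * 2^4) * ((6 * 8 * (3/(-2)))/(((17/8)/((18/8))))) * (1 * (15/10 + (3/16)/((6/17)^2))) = -9954981/340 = -29279.36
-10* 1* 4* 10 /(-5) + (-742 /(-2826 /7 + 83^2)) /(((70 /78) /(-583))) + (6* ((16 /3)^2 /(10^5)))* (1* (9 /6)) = 1990354266 /12896875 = 154.33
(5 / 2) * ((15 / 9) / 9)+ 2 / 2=79 / 54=1.46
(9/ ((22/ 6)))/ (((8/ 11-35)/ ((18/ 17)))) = -486/ 6409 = -0.08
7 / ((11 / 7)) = 49 / 11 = 4.45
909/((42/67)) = 20301/14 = 1450.07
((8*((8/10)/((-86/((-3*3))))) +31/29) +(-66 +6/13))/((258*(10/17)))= -0.42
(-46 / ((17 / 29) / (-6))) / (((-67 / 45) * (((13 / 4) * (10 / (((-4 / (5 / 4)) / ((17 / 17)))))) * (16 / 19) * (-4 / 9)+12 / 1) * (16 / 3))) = -46193085 / 12310312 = -3.75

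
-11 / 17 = -0.65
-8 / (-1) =8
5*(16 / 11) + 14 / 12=557 / 66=8.44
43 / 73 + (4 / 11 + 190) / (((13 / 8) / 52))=4892057 / 803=6092.23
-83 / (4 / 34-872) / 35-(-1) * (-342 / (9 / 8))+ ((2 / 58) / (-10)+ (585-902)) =-4671269944 / 7522165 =-621.00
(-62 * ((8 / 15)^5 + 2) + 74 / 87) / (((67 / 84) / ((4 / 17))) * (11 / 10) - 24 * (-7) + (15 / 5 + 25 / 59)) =-36620189474624 / 50976604749375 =-0.72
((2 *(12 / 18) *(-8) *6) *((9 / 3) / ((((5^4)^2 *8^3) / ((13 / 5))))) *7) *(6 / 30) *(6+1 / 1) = -1911 / 78125000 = -0.00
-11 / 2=-5.50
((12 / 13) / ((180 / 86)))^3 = 636056 / 7414875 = 0.09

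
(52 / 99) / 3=52 / 297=0.18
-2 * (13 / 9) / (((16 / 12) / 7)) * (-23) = 2093 / 6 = 348.83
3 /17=0.18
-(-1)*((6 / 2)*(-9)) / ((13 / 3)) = -81 / 13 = -6.23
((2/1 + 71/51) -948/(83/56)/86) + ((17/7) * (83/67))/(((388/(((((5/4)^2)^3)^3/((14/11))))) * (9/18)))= -53675773816976072976533/15933059438391261659136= -3.37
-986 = -986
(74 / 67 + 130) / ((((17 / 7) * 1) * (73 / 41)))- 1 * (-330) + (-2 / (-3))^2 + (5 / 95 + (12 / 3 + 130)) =7035375431 / 14218137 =494.82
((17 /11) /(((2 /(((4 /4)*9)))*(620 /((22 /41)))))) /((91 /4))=0.00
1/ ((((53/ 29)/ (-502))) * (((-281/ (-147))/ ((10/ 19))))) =-21400260/ 282967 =-75.63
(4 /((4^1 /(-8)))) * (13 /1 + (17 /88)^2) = -100961 /968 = -104.30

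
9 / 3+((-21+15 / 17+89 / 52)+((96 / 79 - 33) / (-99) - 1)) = -12356471 / 768196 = -16.09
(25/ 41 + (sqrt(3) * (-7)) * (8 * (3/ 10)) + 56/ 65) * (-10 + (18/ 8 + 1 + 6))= -11763/ 10660 + 63 * sqrt(3)/ 5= 20.72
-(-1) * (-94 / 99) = -94 / 99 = -0.95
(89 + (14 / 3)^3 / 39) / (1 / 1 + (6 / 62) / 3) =2990291 / 33696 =88.74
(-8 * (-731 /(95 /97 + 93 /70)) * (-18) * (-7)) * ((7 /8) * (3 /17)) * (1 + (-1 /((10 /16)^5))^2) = 167413303702893276 /30607421875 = 5469696.35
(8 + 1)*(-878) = -7902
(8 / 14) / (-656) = -1 / 1148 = -0.00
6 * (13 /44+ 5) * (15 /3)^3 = 87375 /22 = 3971.59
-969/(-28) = 969/28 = 34.61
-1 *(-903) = 903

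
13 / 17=0.76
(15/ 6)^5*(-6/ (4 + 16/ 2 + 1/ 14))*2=-65625/ 676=-97.08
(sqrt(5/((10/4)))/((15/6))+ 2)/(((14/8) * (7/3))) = 24 * sqrt(2)/245+ 24/49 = 0.63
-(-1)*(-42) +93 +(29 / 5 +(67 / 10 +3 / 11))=1403 / 22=63.77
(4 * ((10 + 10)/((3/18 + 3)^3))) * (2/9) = 3840/6859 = 0.56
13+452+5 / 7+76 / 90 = 146966 / 315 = 466.56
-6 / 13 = -0.46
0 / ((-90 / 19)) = 0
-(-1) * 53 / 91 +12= 1145 / 91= 12.58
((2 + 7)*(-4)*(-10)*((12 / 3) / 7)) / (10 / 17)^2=20808 / 35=594.51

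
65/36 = 1.81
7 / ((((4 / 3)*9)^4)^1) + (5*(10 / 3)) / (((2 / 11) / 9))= 17107207 / 20736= 825.00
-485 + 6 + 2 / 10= -2394 / 5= -478.80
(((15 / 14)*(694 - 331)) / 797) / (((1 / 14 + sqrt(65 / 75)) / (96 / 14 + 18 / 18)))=-4492125 / 14131607 + 598950*sqrt(195) / 2018801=3.83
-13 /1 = -13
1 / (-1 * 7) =-1 / 7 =-0.14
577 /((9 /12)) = 2308 /3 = 769.33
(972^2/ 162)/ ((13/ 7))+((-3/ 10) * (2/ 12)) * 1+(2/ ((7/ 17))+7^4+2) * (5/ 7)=61918383/ 12740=4860.16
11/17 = 0.65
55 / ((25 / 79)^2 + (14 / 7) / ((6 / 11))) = 1029765 / 70526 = 14.60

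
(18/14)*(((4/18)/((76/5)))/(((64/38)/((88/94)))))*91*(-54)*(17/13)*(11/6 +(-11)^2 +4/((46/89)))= -8766.76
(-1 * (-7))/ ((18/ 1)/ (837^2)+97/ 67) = 5215347/ 1078673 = 4.83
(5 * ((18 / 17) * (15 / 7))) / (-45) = -30 / 119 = -0.25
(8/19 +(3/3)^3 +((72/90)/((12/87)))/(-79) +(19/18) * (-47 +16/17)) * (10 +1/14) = -242960907/510340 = -476.08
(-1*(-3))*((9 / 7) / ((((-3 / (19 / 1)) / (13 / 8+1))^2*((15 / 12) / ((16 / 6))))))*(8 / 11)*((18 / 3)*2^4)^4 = 7726675525632 / 55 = 140485009556.95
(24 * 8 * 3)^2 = 331776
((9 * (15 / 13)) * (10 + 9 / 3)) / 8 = 16.88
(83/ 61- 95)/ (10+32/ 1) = -136/ 61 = -2.23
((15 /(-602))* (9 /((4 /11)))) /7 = -1485 /16856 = -0.09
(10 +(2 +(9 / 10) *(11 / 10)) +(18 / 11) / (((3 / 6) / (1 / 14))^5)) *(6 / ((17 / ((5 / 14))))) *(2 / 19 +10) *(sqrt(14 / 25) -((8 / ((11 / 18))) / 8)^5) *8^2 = -4182156524261965824 / 336602143843735 +2213287123968 *sqrt(14) / 10450172425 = -11632.17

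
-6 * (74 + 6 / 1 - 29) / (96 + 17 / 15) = -4590 / 1457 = -3.15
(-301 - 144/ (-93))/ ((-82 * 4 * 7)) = 9283/ 71176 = 0.13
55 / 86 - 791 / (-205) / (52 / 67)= 2572021 / 458380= 5.61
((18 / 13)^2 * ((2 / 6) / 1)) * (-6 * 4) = -2592 / 169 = -15.34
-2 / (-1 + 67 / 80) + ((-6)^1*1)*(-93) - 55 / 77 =51833 / 91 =569.59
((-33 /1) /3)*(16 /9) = -176 /9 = -19.56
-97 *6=-582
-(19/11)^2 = -361/121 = -2.98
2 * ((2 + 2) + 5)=18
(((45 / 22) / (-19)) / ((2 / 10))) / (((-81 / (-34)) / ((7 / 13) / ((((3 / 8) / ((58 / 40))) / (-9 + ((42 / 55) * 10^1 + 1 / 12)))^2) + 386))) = -6651289763 / 73742724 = -90.20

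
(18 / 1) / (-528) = -3 / 88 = -0.03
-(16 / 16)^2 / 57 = -1 / 57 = -0.02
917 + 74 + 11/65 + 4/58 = 1868484/1885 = 991.24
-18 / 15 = -6 / 5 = -1.20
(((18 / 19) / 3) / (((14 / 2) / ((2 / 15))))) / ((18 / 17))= 34 / 5985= 0.01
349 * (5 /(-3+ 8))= 349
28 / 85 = 0.33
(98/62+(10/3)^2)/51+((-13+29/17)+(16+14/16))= 663611/113832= 5.83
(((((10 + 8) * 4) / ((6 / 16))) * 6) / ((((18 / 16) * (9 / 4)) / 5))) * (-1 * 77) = -175217.78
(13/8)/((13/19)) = 2.38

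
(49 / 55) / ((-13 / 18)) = -882 / 715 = -1.23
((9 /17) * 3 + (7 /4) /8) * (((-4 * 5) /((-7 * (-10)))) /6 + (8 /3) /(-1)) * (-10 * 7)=93385 /272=343.33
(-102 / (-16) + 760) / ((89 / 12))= 18393 / 178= 103.33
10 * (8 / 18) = 40 / 9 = 4.44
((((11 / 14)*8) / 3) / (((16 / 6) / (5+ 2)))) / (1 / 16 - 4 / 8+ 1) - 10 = -2 / 9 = -0.22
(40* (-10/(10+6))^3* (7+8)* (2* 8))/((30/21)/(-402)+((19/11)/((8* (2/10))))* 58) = -29019375/775213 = -37.43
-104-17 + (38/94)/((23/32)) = -130193/1081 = -120.44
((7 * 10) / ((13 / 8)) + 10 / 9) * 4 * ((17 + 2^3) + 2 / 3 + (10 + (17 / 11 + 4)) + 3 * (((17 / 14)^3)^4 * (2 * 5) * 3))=170761.76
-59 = -59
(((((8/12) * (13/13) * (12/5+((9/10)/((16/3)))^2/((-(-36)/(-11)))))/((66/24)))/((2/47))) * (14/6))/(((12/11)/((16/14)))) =3836281/115200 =33.30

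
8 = 8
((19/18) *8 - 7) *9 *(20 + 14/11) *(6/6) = 3042/11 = 276.55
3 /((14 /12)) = 18 /7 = 2.57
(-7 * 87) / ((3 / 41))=-8323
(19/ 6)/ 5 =19/ 30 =0.63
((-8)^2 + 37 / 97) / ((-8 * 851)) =-6245 / 660376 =-0.01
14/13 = 1.08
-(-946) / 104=473 / 52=9.10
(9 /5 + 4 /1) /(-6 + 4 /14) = -203 /200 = -1.02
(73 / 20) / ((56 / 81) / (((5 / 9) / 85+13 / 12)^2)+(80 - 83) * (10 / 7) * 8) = -227338279 / 2099215040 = -0.11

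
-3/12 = -1/4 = -0.25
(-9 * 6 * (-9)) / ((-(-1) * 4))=243 / 2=121.50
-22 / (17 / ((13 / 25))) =-286 / 425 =-0.67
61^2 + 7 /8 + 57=3778.88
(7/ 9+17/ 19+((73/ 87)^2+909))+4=131641220/ 143811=915.38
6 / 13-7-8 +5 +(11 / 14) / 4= -6801 / 728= -9.34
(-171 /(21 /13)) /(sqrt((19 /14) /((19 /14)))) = -741 /7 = -105.86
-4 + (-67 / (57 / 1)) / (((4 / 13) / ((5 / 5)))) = -1783 / 228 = -7.82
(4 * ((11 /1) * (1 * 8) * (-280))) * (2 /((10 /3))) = -59136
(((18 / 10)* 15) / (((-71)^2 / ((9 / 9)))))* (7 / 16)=189 / 80656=0.00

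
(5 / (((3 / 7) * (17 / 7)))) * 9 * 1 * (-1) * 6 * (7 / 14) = -2205 / 17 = -129.71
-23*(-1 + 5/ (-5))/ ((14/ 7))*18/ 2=207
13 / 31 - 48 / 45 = -301 / 465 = -0.65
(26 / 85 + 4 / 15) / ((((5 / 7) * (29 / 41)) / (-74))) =-83.86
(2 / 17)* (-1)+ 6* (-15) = -1532 / 17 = -90.12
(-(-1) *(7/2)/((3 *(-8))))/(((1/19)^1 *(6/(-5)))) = 665/288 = 2.31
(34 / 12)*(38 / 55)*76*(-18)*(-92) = 13550496 / 55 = 246372.65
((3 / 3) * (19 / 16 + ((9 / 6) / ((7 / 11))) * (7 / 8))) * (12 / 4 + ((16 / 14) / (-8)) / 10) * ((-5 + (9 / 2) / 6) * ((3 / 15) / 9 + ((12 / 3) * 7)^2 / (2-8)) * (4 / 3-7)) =-4616267227 / 151200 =-30530.87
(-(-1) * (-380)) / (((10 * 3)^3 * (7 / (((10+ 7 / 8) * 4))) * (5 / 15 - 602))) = 29 / 199500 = 0.00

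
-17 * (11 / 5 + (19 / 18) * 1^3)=-4981 / 90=-55.34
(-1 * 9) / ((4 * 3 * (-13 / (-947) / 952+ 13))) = -225386 / 3906695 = -0.06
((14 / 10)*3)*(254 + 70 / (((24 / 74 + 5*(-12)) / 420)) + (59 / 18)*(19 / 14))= -339377 / 345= -983.70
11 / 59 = 0.19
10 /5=2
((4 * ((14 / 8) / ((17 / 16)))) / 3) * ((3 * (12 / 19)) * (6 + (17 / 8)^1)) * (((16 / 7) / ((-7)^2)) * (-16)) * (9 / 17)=-3594240 / 269059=-13.36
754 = 754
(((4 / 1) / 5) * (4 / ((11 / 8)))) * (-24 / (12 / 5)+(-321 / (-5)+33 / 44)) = 35168 / 275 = 127.88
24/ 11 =2.18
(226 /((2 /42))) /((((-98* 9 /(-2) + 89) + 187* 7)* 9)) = 1582 /5517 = 0.29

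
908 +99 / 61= 55487 / 61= 909.62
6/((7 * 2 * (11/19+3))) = 57/476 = 0.12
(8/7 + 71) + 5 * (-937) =-32290/7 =-4612.86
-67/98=-0.68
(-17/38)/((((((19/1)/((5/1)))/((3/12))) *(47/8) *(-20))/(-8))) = -34/16967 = -0.00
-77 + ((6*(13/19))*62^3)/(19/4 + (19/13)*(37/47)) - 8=15136551127/91333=165729.27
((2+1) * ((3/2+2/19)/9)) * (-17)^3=-299693/114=-2628.89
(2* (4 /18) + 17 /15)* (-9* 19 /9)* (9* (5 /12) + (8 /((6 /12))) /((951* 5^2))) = -481173461 /4279500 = -112.44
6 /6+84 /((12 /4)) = 29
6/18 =1/3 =0.33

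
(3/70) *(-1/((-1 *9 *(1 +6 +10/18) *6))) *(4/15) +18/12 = 53551/35700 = 1.50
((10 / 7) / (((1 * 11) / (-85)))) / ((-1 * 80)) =85 / 616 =0.14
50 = 50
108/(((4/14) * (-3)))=-126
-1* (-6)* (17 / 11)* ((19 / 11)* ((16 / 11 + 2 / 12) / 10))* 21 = 54.53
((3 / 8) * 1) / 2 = 3 / 16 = 0.19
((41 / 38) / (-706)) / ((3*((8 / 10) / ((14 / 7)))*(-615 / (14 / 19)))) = 7 / 4587588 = 0.00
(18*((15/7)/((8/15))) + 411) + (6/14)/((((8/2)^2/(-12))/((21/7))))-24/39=87677/182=481.74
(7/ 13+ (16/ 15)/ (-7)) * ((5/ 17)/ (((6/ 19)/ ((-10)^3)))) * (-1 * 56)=2356000/ 117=20136.75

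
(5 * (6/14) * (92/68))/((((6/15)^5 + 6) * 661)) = 1078125/1477373338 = 0.00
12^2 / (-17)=-144 / 17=-8.47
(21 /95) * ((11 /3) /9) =77 /855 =0.09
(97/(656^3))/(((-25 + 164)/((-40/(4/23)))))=-11155/19619878912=-0.00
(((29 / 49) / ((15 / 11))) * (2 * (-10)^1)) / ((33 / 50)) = -13.15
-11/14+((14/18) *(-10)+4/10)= -8.16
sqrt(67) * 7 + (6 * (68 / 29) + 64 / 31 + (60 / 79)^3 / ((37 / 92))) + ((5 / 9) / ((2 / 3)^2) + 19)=2458209741905 / 65599825028 + 7 * sqrt(67)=94.77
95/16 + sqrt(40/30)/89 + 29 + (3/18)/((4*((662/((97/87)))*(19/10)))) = 2*sqrt(3)/267 + 917559781/26262864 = 34.95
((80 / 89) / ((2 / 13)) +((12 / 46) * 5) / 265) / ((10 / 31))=9833417 / 542455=18.13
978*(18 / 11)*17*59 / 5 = 17656812 / 55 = 321032.95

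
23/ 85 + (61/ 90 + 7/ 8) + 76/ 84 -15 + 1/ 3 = -511447/ 42840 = -11.94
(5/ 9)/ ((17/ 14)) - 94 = -14312/ 153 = -93.54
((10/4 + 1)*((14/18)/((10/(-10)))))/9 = -49/162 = -0.30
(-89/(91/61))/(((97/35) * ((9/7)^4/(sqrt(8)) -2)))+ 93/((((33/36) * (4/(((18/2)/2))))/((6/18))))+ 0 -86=-133065094036365/3923465364962+ 855228252690 * sqrt(2)/178339334771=-27.13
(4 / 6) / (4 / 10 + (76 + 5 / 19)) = 190 / 21849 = 0.01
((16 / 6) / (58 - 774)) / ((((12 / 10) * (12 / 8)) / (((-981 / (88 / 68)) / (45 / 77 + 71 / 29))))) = 1880795 / 3636564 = 0.52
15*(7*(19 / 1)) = 1995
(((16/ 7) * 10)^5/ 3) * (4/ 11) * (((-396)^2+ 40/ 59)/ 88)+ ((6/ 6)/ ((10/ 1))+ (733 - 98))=4850811331069501169/ 3599555190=1347614100.92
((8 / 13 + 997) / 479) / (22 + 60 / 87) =376101 / 4097366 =0.09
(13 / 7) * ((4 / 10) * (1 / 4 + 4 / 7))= 299 / 490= 0.61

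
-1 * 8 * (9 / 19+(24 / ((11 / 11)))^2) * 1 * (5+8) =-1139112 / 19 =-59953.26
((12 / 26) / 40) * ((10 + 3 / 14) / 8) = 33 / 2240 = 0.01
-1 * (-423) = 423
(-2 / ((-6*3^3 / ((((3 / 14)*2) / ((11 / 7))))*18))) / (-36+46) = 1 / 53460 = 0.00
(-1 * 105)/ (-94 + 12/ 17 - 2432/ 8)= 1785/ 6754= 0.26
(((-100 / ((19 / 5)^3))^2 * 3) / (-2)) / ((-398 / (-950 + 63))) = -103945312500 / 9362130319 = -11.10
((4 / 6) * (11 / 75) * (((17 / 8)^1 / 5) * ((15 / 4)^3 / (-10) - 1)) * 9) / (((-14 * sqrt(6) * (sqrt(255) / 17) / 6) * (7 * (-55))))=-13651 * sqrt(170) / 156800000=-0.00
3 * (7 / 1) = 21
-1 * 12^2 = -144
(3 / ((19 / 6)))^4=104976 / 130321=0.81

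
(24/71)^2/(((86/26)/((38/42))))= 47424/1517341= 0.03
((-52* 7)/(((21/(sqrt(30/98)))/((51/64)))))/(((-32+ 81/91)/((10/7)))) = 14365* sqrt(15)/158536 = 0.35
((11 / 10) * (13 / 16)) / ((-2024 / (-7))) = 91 / 29440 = 0.00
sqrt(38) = 6.16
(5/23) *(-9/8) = -45/184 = -0.24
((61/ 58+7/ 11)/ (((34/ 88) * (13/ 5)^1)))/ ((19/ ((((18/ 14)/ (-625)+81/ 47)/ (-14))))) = -381206304/ 35054826625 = -0.01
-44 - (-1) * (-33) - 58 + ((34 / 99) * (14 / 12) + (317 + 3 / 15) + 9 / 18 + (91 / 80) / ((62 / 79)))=271864397 / 1473120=184.55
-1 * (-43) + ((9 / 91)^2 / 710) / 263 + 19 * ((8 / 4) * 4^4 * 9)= 135449123432431 / 1546311130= 87595.00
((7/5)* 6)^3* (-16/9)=-131712/125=-1053.70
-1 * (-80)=80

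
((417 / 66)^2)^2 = 373301041 / 234256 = 1593.56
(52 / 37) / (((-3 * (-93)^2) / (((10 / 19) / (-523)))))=520 / 9539907543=0.00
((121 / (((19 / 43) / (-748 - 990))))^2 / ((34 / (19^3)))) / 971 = 776838607866662 / 16507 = 47061162407.87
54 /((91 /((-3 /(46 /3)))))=-243 /2093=-0.12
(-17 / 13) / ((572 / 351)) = -459 / 572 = -0.80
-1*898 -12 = -910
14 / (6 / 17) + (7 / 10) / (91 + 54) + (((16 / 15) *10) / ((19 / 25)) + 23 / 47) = 210526853 / 3884550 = 54.20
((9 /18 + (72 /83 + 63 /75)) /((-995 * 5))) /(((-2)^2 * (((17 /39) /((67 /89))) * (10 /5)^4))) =-23937693 /1999217680000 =-0.00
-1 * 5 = -5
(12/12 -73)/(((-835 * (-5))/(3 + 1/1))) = -288/4175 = -0.07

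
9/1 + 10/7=73/7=10.43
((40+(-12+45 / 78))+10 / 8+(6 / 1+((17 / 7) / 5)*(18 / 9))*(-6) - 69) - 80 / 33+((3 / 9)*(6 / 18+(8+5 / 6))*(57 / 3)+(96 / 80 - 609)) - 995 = -293363731 / 180180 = -1628.17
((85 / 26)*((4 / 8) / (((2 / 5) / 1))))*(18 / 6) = 1275 / 104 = 12.26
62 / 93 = 0.67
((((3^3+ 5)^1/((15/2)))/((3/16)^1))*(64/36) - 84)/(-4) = 4409/405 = 10.89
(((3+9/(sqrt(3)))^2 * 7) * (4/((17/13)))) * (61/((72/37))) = 205387 * sqrt(3)/17+410774/17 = 45089.10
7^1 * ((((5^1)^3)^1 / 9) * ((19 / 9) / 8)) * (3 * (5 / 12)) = 83125 / 2592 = 32.07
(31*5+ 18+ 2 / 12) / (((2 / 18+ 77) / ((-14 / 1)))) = -21819 / 694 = -31.44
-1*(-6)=6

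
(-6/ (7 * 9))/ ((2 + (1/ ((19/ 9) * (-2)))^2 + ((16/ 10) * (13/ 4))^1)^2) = -104256800/ 57636753741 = -0.00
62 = 62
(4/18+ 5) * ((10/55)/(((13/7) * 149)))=658/191763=0.00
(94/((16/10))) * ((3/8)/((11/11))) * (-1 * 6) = -2115/16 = -132.19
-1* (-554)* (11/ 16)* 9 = 27423/ 8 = 3427.88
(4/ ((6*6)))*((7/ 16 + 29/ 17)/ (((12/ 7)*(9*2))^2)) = 28567/ 114213888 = 0.00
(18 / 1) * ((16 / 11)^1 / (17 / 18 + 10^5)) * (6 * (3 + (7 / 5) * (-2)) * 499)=0.16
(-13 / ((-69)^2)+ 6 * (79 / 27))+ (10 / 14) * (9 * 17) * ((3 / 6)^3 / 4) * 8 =5982097 / 133308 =44.87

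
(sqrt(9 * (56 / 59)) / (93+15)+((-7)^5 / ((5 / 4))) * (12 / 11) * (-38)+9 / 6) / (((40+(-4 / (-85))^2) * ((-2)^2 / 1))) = 7225 * sqrt(826) / 1227739968+88595985945 / 25433408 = 3483.45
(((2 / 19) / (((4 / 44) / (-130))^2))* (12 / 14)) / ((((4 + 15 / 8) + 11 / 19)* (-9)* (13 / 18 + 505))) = -130873600 / 20836767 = -6.28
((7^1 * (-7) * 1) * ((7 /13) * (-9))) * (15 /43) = 46305 /559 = 82.84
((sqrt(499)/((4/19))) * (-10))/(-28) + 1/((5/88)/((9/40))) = 41.86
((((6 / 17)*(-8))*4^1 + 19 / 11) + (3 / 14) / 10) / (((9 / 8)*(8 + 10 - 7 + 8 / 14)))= -499798 / 681615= -0.73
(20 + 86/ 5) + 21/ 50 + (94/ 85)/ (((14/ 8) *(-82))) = 9175519/ 243950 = 37.61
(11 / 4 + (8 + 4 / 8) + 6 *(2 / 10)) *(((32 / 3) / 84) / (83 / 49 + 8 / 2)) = 1162 / 4185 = 0.28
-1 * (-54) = 54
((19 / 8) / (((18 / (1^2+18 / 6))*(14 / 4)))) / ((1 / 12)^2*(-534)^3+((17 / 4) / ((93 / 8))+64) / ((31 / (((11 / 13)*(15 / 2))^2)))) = -162409 / 1138817077776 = -0.00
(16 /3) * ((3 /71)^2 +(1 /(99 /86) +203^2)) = 329058507968 /1497177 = 219785.98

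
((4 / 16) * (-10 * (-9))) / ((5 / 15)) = 135 / 2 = 67.50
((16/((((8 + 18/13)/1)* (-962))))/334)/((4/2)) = -1/376919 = -0.00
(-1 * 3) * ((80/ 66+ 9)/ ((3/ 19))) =-6403/ 33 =-194.03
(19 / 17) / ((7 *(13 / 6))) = 114 / 1547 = 0.07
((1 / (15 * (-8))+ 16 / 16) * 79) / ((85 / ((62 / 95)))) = 17143 / 28500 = 0.60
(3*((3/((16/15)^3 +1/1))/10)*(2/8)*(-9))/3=-18225/59768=-0.30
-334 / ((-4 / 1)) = 167 / 2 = 83.50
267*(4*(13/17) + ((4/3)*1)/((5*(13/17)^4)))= 2488173712/2427685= 1024.92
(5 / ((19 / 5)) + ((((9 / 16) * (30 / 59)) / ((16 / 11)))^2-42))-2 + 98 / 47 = -2065751417595 / 50930204672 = -40.56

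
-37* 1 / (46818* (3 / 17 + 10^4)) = -37 / 468188262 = -0.00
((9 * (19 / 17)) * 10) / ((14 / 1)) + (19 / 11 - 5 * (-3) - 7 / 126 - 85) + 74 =302927 / 23562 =12.86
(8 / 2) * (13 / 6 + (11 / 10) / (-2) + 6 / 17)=2009 / 255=7.88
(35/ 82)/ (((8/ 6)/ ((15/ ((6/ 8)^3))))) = 1400/ 123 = 11.38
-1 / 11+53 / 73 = 510 / 803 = 0.64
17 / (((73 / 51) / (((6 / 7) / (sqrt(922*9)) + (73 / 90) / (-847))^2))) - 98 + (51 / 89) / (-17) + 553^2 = 1773598840801921371949 / 5801554508003100 - 289*sqrt(922) / 40999035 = 305710.97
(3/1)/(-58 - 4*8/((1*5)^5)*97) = -9375/184354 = -0.05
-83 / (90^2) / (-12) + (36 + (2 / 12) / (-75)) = 36.00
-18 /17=-1.06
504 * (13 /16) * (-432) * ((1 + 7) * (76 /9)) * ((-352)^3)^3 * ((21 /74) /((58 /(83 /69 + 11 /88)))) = 158977158532285888265884960555008 /24679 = 6441799040977587757440940000.00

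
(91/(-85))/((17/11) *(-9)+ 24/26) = 13013/157845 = 0.08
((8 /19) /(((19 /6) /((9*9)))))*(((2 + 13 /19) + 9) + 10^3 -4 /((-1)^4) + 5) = 74809008 /6859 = 10906.69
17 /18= 0.94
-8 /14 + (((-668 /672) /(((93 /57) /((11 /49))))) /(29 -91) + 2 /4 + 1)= 14726671 /15821904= 0.93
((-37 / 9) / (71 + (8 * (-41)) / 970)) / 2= -17945 / 616878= -0.03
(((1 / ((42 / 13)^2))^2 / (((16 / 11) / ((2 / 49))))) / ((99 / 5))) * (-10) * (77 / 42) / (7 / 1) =-7854275 / 230539333248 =-0.00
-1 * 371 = -371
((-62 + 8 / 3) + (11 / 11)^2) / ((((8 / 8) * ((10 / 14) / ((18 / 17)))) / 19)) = -27930 / 17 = -1642.94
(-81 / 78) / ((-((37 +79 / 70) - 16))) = 945 / 20137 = 0.05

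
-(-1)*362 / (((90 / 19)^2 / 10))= 65341 / 405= 161.34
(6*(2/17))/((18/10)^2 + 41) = 150/9401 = 0.02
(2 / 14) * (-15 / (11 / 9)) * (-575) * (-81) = -6287625 / 77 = -81657.47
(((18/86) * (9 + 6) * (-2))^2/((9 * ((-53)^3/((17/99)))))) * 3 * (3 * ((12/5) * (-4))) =0.00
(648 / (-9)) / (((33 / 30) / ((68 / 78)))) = -8160 / 143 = -57.06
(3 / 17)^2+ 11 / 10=1.13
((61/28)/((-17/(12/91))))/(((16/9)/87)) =-143289/173264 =-0.83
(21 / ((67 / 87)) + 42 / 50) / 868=3363 / 103850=0.03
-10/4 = -5/2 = -2.50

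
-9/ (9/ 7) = -7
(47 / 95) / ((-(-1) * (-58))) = -47 / 5510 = -0.01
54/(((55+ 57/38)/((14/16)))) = 0.84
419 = 419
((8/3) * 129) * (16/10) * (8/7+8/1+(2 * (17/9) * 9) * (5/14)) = 410048/35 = 11715.66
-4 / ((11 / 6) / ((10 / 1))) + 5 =-185 / 11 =-16.82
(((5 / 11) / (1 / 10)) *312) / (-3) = -5200 / 11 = -472.73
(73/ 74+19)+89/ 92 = 71327/ 3404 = 20.95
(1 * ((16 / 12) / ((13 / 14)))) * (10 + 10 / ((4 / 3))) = 980 / 39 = 25.13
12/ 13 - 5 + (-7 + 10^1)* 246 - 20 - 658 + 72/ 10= 63.12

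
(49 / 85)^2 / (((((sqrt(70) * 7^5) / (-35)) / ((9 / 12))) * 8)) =-3 * sqrt(70) / 3236800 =-0.00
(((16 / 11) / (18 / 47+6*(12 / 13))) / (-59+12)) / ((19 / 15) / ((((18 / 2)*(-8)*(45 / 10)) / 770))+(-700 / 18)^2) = -1872 / 540616769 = -0.00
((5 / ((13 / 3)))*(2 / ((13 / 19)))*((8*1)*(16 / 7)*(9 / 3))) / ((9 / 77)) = 267520 / 169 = 1582.96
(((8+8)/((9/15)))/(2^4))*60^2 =6000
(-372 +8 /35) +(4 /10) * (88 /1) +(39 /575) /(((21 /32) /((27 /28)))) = -9480092 /28175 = -336.47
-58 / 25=-2.32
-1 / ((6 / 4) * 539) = -2 / 1617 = -0.00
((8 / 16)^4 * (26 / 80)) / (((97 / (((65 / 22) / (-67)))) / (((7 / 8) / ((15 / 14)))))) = -8281 / 1098071040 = -0.00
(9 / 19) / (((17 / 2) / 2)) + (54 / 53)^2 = 1042992 / 907307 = 1.15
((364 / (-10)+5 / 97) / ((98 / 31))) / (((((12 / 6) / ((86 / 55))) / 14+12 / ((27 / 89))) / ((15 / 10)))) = -634485339 / 1458539530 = -0.44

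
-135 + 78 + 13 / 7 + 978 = 6460 / 7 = 922.86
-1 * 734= -734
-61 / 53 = -1.15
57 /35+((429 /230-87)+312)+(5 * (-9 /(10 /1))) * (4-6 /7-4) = 74817 /322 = 232.35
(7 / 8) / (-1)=-7 / 8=-0.88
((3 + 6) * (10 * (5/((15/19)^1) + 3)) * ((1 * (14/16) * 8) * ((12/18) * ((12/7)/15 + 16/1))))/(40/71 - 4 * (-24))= 560616/857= 654.16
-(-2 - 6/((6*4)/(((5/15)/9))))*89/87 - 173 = -1606195/9396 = -170.94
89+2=91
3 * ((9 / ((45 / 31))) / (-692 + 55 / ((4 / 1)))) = -372 / 13565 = -0.03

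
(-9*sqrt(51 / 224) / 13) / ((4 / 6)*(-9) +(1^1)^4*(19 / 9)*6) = -27*sqrt(714) / 14560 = -0.05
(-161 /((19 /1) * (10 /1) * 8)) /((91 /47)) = -1081 /19760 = -0.05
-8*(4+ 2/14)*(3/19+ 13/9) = -53.11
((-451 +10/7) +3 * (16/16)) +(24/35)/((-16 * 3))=-446.59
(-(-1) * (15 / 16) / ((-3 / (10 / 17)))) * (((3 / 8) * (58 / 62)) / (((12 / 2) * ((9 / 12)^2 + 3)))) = -725 / 240312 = -0.00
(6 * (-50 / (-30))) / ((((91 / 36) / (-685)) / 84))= -2959200 / 13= -227630.77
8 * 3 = 24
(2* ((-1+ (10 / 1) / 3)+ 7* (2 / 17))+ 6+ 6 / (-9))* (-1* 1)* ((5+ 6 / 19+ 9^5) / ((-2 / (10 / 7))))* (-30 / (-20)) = 1666217520 / 2261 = 736938.31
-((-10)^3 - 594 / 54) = 1011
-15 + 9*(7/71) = -14.11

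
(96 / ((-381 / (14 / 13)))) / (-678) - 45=-25185781 / 559689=-45.00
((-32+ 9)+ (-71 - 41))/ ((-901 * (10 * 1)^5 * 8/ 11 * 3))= 99/ 144160000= 0.00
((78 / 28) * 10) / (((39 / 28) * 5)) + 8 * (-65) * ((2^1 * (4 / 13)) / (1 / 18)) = -5756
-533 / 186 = -2.87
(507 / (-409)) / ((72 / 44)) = -1859 / 2454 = -0.76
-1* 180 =-180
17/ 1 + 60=77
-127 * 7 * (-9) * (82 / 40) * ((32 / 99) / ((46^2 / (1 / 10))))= 36449 / 145475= 0.25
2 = 2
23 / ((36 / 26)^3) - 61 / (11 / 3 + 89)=6490181 / 810648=8.01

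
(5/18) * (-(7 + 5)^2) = -40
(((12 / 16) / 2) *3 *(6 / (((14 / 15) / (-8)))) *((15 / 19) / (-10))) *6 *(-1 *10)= -36450 / 133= -274.06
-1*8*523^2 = -2188232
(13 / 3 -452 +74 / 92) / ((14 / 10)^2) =-227.99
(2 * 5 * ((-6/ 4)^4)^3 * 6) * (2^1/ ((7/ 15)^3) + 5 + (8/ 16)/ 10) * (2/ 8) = 270465736689/ 5619712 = 48128.04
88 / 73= 1.21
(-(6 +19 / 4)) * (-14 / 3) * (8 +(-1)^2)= 903 / 2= 451.50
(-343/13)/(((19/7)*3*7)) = -343/741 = -0.46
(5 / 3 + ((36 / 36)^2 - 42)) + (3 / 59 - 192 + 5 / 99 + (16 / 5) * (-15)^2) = 2854894 / 5841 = 488.77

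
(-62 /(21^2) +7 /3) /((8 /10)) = 4835 /1764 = 2.74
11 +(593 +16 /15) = 9076 /15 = 605.07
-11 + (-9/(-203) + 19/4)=-5039/812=-6.21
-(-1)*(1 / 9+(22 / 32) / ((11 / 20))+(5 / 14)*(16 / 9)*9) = 1783 / 252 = 7.08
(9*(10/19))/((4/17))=765/38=20.13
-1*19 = -19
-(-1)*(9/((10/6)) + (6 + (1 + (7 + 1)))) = 20.40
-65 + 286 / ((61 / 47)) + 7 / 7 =9538 / 61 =156.36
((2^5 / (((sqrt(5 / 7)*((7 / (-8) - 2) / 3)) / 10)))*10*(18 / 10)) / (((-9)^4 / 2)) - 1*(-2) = 2 - 2048*sqrt(35) / 5589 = -0.17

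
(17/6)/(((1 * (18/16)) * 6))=34/81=0.42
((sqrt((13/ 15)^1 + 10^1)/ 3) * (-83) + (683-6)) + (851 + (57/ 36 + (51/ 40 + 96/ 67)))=12319621/ 8040-83 * sqrt(2445)/ 45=1441.09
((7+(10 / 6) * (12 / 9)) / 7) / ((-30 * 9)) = -83 / 17010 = -0.00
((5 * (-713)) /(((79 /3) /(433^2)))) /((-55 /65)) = 26067533115 /869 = 29997161.24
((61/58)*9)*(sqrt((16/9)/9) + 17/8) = 11285/464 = 24.32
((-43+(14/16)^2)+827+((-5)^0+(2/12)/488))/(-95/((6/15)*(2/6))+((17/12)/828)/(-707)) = -1346833894959/1221253139348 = -1.10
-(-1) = 1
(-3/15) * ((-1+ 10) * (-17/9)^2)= -289/45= -6.42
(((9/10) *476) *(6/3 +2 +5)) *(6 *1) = 115668/5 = 23133.60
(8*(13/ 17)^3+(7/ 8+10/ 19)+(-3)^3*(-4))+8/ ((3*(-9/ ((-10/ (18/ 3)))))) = 6863827189/ 60488856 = 113.47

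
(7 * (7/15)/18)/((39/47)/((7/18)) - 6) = -16121/343440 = -0.05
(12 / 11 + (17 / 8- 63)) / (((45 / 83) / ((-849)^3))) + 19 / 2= 29691145657123 / 440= 67479876493.46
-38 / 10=-19 / 5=-3.80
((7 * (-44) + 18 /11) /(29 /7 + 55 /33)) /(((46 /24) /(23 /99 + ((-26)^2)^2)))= -2134453725460 /169763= -12573138.58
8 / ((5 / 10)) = 16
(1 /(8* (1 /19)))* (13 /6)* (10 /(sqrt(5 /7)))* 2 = 121.77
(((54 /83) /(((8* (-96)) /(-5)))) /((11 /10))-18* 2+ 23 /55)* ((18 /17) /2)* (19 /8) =-44.73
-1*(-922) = 922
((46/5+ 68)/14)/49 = 193/1715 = 0.11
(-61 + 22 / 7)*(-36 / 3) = 4860 / 7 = 694.29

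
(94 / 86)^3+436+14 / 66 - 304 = 350315200 / 2623731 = 133.52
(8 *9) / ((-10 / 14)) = -504 / 5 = -100.80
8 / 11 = 0.73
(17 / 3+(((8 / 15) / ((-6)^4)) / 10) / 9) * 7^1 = 8675107 / 218700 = 39.67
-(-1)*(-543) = -543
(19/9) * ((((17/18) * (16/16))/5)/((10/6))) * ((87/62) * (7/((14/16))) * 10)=37468/1395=26.86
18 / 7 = 2.57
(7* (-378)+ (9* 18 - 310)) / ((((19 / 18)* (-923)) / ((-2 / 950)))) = -50292 / 8330075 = -0.01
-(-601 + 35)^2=-320356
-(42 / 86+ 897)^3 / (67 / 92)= -78923235852288 / 79507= -992657701.24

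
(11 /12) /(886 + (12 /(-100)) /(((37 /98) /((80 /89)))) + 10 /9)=543345 /525656896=0.00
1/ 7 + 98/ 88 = 387/ 308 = 1.26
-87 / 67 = -1.30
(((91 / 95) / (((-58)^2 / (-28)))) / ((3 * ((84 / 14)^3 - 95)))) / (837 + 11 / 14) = -8918 / 340163109165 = -0.00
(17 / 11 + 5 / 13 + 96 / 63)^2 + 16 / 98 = 109050712 / 9018009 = 12.09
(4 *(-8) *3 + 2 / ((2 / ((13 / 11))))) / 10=-1043 / 110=-9.48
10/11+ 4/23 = 1.08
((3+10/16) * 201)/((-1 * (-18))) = 40.48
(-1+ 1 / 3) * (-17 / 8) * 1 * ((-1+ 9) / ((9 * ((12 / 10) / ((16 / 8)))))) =170 / 81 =2.10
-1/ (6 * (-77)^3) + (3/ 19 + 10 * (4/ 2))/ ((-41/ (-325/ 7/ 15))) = 1082418263/ 711278414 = 1.52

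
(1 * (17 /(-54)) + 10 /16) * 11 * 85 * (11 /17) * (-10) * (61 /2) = -12363175 /216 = -57236.92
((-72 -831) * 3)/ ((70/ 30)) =-1161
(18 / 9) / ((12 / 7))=7 / 6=1.17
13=13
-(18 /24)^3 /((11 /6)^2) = -243 /1936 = -0.13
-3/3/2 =-1/2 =-0.50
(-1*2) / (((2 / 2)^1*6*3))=-1 / 9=-0.11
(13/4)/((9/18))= 13/2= 6.50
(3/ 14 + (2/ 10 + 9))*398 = 3746.89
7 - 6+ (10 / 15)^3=35 / 27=1.30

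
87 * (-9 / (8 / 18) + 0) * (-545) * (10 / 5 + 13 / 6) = 32005125 / 8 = 4000640.62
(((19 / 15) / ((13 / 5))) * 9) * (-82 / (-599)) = 4674 / 7787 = 0.60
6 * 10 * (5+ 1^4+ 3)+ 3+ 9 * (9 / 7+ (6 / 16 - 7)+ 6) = 30741 / 56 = 548.95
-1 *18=-18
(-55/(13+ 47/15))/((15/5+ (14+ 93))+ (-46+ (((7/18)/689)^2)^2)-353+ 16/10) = 4435761427994403000/373952431425640018457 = 0.01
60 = 60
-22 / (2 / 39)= -429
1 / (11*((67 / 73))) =73 / 737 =0.10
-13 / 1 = -13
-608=-608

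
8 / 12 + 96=290 / 3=96.67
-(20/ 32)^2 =-25/ 64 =-0.39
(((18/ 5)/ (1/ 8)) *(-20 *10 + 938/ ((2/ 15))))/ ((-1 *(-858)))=32808/ 143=229.43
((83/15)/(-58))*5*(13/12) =-1079/2088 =-0.52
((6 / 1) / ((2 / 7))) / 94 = 21 / 94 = 0.22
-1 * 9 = -9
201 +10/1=211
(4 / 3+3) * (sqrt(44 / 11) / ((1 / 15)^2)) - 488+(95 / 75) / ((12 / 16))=65866 / 45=1463.69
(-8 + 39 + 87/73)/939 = 2350/68547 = 0.03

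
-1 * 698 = -698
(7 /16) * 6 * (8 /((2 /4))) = 42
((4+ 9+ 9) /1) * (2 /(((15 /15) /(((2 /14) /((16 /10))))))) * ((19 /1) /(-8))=-1045 /112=-9.33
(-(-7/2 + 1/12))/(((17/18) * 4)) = 123/136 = 0.90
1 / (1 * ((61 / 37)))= 37 / 61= 0.61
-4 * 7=-28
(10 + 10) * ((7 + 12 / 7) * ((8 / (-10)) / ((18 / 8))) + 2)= -1384 / 63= -21.97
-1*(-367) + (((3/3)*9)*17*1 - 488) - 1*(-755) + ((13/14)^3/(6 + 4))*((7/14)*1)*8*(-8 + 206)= 2916913/3430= 850.41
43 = 43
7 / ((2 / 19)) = 133 / 2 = 66.50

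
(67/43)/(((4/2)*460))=0.00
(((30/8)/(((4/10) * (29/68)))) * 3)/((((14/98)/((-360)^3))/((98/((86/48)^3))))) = -846187853414400000/2305703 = -366997767455.05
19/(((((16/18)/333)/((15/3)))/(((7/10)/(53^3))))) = 398601/2382032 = 0.17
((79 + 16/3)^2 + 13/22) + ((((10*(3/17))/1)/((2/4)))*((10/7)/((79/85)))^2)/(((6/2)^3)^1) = 430694101835/60550182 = 7113.01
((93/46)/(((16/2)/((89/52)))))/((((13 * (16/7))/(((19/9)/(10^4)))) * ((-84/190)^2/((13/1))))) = 18923981/92587622400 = 0.00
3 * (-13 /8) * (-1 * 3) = 117 /8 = 14.62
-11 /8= -1.38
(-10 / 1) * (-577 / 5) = 1154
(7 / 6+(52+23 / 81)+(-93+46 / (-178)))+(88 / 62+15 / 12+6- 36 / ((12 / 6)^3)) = -31857785 / 893916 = -35.64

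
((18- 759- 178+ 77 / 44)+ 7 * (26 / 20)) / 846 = -18163 / 16920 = -1.07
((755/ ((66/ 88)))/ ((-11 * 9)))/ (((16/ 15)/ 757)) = -2857675/ 396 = -7216.35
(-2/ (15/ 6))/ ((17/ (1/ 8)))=-1/ 170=-0.01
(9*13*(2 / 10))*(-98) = -11466 / 5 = -2293.20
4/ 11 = 0.36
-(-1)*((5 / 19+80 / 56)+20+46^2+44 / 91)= 3696905 / 1729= 2138.18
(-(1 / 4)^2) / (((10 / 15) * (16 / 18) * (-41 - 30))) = 27 / 18176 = 0.00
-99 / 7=-14.14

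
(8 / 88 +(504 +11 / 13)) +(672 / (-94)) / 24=3391680 / 6721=504.64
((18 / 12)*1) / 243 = 1 / 162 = 0.01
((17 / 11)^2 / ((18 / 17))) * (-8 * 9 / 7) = -19652 / 847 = -23.20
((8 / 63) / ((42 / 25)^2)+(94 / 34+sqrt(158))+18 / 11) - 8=-18464209 / 5195421+sqrt(158)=9.02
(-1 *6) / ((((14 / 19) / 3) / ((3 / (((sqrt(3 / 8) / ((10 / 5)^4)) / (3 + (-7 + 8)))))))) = -21888 *sqrt(6) / 7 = -7659.20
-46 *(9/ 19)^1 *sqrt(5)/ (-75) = 138 *sqrt(5)/ 475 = 0.65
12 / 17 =0.71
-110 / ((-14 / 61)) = 3355 / 7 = 479.29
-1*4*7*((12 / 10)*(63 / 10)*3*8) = -127008 / 25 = -5080.32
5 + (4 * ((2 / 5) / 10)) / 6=377 / 75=5.03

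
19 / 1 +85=104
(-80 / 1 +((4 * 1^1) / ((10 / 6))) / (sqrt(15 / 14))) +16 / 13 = -1024 / 13 +4 * sqrt(210) / 25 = -76.45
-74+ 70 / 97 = -7108 / 97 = -73.28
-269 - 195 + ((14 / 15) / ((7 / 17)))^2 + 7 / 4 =-411401 / 900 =-457.11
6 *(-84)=-504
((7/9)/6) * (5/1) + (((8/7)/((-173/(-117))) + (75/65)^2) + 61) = 704565397/11051586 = 63.75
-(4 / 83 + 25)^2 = -4322241 / 6889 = -627.41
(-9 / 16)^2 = 0.32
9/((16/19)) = 171/16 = 10.69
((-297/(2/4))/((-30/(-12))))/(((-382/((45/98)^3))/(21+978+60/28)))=9483269400/157296713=60.29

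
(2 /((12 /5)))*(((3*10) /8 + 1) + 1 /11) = 4.03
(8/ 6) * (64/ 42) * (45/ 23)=640/ 161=3.98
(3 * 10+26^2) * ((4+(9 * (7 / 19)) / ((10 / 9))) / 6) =468431 / 570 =821.81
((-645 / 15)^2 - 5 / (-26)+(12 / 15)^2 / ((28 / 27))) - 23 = 1826.81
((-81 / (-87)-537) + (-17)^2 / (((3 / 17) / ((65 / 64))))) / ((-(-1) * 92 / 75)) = 918.90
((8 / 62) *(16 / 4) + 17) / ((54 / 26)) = 2353 / 279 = 8.43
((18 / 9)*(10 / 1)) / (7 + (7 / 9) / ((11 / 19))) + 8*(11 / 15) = 51194 / 6195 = 8.26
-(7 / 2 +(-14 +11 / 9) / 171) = -10543 / 3078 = -3.43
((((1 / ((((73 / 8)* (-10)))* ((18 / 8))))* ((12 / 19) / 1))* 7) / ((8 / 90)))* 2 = -672 / 1387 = -0.48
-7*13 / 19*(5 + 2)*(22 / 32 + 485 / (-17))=4824001 / 5168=933.44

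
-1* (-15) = 15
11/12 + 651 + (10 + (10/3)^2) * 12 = 3621/4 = 905.25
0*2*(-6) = 0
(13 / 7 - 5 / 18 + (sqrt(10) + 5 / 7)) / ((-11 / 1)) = -sqrt(10) / 11 - 289 / 1386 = -0.50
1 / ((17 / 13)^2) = 169 / 289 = 0.58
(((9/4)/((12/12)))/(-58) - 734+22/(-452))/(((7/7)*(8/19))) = -365651903/209728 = -1743.46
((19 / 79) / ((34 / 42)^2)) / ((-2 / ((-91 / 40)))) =762489 / 1826480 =0.42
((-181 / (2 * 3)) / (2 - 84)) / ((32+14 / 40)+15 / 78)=11765 / 1040703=0.01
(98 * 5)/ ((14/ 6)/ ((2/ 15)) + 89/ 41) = 40180/ 1613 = 24.91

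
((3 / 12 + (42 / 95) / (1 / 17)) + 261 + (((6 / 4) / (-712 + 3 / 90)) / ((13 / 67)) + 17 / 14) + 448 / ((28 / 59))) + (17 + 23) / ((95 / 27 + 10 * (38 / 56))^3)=111546368153693309761 / 91882897287099100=1214.01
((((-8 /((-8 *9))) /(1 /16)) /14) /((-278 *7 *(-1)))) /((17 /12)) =0.00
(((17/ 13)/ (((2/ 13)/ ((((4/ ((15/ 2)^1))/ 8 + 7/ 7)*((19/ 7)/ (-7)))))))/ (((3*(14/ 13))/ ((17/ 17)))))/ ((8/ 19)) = -79781/ 30870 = -2.58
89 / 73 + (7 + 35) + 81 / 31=103718 / 2263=45.83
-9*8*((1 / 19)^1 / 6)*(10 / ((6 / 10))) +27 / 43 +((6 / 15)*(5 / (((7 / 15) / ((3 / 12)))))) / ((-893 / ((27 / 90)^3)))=-1064252683 / 107517200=-9.90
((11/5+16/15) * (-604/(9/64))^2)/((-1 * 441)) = -1494286336/10935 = -136651.70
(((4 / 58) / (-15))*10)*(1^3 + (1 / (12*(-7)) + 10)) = -923 / 1827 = -0.51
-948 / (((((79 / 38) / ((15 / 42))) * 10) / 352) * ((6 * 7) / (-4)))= 545.96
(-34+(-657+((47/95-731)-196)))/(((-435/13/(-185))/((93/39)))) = -58750487/2755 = -21325.04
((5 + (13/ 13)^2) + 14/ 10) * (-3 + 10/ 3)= 37/ 15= 2.47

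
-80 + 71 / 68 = -5369 / 68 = -78.96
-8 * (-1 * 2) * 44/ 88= 8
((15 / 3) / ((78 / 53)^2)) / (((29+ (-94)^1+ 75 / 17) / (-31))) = 1480343 / 1253304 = 1.18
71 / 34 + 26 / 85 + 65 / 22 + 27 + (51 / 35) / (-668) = 141420759 / 4372060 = 32.35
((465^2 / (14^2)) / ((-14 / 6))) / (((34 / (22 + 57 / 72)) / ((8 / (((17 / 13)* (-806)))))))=3815325 / 1586032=2.41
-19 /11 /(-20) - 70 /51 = -1.29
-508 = -508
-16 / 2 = -8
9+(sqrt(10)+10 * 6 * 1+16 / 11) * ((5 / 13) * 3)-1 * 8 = 15 * sqrt(10) / 13+791 / 11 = 75.56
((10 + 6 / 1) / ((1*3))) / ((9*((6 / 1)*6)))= 4 / 243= 0.02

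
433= 433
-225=-225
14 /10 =7 /5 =1.40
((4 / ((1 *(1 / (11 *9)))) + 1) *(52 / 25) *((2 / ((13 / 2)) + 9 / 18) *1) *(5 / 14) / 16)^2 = 221.64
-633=-633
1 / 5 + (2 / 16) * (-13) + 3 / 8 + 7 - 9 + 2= -1.05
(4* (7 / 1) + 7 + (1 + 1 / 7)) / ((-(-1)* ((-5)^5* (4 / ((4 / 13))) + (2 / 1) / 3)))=-759 / 853111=-0.00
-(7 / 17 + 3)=-58 / 17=-3.41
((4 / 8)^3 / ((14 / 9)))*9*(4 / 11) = 81 / 308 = 0.26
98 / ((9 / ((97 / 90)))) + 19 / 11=59978 / 4455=13.46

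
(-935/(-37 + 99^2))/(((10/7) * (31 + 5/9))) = -0.00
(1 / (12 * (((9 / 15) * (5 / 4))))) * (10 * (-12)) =-40 / 3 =-13.33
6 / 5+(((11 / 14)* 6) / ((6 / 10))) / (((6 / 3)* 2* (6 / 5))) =2383 / 840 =2.84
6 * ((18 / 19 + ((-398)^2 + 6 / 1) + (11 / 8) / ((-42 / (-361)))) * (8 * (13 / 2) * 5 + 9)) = 272058782053 / 1064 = 255694344.03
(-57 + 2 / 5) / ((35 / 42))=-1698 / 25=-67.92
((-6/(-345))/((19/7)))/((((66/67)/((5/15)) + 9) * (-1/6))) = -1876/583395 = -0.00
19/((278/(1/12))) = 19/3336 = 0.01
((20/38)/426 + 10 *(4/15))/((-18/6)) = -3599/4047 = -0.89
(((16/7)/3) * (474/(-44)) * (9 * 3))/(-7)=17064/539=31.66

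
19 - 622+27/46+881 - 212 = 3063/46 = 66.59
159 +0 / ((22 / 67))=159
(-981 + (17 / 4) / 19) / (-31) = 74539 / 2356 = 31.64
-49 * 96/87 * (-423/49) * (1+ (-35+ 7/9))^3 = -40203272096/2349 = -17115058.36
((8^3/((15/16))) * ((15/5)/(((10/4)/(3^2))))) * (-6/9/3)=-32768/25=-1310.72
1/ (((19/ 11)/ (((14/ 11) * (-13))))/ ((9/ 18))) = -91/ 19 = -4.79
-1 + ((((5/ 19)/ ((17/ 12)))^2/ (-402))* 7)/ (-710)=-496292633/ 496293053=-1.00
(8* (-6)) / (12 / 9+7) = -144 / 25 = -5.76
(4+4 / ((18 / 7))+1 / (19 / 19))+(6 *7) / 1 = 437 / 9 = 48.56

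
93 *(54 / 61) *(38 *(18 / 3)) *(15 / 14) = 8587620 / 427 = 20111.52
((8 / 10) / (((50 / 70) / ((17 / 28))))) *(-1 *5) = -17 / 5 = -3.40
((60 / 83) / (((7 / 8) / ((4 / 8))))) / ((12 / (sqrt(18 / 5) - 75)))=-1500 / 581 + 12 * sqrt(10) / 581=-2.52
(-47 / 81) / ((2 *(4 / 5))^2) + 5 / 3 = 1.44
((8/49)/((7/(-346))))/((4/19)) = -13148/343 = -38.33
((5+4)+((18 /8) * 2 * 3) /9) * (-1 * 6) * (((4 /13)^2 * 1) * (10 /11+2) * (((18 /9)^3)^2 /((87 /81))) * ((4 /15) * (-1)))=74317824 /269555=275.71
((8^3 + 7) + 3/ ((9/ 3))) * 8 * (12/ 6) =8320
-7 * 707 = -4949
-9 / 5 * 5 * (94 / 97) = -846 / 97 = -8.72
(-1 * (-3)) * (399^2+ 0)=477603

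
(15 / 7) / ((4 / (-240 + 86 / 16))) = -28155 / 224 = -125.69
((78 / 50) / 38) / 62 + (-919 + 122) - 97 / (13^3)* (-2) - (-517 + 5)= -36868428217 / 129403300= -284.91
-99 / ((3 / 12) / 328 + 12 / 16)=-129888 / 985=-131.87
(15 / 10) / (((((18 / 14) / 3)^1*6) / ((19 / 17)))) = 133 / 204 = 0.65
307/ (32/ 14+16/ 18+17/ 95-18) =-1837395/ 87659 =-20.96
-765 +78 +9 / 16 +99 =-9399 / 16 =-587.44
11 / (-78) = -11 / 78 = -0.14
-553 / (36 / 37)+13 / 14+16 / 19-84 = -3115027 / 4788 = -650.59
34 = 34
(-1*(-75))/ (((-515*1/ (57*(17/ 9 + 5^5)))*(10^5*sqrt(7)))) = -267349*sqrt(7)/ 7210000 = -0.10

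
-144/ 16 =-9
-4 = -4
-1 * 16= -16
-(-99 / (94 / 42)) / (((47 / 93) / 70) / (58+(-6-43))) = 121808610 / 2209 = 55141.97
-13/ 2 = -6.50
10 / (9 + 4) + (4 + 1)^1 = 75 / 13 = 5.77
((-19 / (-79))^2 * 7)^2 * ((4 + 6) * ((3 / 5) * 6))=229886244 / 38950081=5.90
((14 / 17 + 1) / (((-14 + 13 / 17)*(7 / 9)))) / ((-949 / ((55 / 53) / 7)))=341 / 12322765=0.00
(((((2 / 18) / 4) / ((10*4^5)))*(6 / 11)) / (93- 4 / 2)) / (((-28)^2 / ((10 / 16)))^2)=5 / 483868532539392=0.00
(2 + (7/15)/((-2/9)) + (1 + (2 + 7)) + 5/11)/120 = 1139/13200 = 0.09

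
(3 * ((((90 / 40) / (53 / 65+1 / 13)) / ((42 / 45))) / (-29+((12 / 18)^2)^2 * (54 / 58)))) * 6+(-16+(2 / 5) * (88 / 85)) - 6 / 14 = -1056221133 / 59666600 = -17.70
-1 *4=-4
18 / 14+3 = 4.29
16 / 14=8 / 7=1.14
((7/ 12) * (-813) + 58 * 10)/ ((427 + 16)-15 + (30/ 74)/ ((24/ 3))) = 31302/ 126703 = 0.25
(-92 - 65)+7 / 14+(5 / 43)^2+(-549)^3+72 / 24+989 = -611901823273 / 3698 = -165468313.49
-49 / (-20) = 2.45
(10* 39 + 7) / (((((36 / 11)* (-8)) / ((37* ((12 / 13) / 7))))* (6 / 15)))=-807895 / 4368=-184.96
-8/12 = -2/3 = -0.67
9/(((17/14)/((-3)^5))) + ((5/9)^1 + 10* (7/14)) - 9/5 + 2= -1373407/765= -1795.30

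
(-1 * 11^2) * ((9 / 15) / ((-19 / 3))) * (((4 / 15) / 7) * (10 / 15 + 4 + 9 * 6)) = 85184 / 3325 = 25.62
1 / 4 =0.25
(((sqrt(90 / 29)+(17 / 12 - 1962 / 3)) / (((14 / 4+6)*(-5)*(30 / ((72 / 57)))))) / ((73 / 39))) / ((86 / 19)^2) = 101803 / 6748850 - 234*sqrt(290) / 97858325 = 0.02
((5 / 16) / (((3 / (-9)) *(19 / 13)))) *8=-195 / 38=-5.13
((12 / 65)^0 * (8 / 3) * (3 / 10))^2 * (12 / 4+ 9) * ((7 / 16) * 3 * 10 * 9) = 4536 / 5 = 907.20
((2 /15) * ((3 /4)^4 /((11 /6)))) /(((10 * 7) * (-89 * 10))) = -0.00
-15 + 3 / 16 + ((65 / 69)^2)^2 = -5086497677 / 362673936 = -14.02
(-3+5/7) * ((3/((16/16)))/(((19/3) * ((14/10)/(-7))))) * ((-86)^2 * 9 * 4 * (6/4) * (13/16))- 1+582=1757270.02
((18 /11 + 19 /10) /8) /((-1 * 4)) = -389 /3520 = -0.11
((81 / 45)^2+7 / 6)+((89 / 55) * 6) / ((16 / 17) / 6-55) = 19519967 / 4615050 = 4.23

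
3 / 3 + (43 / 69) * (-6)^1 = -63 / 23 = -2.74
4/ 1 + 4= 8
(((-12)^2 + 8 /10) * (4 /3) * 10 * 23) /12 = 33304 /9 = 3700.44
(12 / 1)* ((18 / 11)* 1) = 216 / 11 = 19.64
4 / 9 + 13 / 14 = 1.37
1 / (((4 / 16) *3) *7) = 4 / 21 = 0.19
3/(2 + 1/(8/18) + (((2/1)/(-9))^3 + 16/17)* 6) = 49572/162451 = 0.31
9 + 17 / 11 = 116 / 11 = 10.55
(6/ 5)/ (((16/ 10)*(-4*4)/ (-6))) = 9/ 32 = 0.28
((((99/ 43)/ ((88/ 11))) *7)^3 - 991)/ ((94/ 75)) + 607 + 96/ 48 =-14261359263/ 81415168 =-175.17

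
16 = 16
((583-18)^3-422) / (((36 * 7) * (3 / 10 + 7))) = 901808515 / 9198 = 98043.98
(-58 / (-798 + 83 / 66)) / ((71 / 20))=15312 / 746707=0.02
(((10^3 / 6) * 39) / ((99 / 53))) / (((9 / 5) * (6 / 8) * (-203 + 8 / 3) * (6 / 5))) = -10.72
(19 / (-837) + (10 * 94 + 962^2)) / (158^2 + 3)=775383389 / 20897379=37.10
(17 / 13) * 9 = 153 / 13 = 11.77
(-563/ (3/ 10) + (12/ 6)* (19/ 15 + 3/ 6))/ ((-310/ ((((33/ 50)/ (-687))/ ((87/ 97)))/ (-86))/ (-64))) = -239835992/ 49795048125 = -0.00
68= 68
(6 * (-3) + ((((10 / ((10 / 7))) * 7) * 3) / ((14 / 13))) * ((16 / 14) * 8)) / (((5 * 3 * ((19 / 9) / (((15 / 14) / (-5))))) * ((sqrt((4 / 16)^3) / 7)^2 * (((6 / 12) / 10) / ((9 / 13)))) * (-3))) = 29756160 / 247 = 120470.28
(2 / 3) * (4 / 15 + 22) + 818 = 37478 / 45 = 832.84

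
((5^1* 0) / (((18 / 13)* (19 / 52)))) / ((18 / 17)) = 0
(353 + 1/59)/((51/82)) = 1707896/3009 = 567.60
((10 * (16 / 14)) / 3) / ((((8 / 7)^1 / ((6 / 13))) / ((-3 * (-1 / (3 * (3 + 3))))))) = 10 / 39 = 0.26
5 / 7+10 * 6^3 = 15125 / 7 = 2160.71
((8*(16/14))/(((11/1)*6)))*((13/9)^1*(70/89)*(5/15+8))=1.31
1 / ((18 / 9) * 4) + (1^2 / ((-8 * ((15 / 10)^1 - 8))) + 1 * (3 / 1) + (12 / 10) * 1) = 2259 / 520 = 4.34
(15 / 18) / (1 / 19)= 15.83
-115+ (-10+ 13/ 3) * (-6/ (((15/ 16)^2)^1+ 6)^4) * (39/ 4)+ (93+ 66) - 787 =-2381323716875213/ 3205650485547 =-742.85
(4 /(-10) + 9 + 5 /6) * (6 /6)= 283 /30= 9.43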